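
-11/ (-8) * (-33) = -363/ 8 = -45.38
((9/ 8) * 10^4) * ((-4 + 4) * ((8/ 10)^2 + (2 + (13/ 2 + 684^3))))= 0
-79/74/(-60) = 79/4440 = 0.02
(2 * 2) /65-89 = -5781 /65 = -88.94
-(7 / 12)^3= -343 / 1728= -0.20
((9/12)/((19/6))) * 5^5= 28125/38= 740.13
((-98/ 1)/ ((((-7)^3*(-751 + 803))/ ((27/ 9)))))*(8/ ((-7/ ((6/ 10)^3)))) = -324/ 79625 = -0.00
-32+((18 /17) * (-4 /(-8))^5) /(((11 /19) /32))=-5642 /187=-30.17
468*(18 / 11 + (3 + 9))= 70200 / 11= 6381.82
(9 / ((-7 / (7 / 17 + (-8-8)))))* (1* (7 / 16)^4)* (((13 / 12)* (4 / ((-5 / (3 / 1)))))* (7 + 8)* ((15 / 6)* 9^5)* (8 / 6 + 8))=-21978925011225 / 557056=-39455503.60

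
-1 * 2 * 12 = -24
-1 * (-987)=987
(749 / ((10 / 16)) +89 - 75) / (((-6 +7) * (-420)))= -433 / 150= -2.89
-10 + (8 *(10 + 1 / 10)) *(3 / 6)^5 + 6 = -59 / 40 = -1.48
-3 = -3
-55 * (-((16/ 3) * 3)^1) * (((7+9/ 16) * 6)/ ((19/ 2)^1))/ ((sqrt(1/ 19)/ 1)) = 79860 * sqrt(19)/ 19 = 18321.14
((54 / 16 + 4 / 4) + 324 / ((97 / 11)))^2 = 1018056649 / 602176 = 1690.63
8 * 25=200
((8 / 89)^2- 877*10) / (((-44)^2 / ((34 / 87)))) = -196823467 / 111179156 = -1.77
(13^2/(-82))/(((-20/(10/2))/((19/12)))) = 3211/3936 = 0.82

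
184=184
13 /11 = 1.18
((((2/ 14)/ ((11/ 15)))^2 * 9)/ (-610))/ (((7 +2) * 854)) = -45/ 617730652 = -0.00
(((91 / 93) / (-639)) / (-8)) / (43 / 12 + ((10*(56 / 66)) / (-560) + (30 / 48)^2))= 8008 / 165623049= 0.00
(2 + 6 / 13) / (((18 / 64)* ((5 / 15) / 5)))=5120 / 39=131.28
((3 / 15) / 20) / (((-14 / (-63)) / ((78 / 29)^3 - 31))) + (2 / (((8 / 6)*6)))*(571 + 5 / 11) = 7637593507 / 53655800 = 142.34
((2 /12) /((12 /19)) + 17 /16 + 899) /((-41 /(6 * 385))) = -49914095 /984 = -50725.71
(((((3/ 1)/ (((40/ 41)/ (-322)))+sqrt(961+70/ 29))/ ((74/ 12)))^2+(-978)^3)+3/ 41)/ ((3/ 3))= -152261423547461391/ 162774100 - 356454 * sqrt(810231)/ 198505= -935417161.87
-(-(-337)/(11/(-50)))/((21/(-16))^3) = -69017600/101871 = -677.50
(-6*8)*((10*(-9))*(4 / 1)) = 17280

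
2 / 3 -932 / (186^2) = 5533 / 8649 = 0.64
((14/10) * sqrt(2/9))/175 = sqrt(2)/375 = 0.00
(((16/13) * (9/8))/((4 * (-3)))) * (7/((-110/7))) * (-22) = -147/130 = -1.13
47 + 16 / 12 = 145 / 3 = 48.33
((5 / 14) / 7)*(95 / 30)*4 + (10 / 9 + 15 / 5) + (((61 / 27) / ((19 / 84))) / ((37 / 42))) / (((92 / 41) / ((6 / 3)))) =105981374 / 7130529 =14.86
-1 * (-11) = 11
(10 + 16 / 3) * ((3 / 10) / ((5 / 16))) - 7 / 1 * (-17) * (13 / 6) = 40883 / 150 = 272.55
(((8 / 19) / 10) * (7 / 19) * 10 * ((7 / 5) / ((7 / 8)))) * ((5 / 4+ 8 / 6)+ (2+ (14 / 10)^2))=219856 / 135375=1.62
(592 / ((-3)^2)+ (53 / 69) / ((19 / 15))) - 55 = 44774 / 3933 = 11.38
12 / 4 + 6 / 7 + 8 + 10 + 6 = 195 / 7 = 27.86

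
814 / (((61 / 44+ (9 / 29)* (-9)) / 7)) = -7270648 / 1795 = -4050.50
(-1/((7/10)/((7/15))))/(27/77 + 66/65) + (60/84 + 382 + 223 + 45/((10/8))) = 92065342/143577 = 641.23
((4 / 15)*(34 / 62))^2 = 4624 / 216225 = 0.02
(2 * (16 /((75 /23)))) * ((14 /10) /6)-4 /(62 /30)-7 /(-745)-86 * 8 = -3573216131 /5196375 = -687.64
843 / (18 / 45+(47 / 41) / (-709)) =40841945 / 19301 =2116.05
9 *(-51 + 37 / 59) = -26748 / 59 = -453.36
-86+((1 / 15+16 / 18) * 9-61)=-692 / 5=-138.40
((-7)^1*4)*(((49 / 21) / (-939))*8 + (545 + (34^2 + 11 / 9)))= -44754304 / 939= -47661.67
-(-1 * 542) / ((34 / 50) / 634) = 8590700 / 17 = 505335.29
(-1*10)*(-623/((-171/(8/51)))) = -5.71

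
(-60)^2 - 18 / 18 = 3599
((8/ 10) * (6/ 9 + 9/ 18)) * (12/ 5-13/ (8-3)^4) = 20818/ 9375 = 2.22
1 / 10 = 0.10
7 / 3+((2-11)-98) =-314 / 3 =-104.67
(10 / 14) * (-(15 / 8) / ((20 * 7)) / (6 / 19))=-95 / 3136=-0.03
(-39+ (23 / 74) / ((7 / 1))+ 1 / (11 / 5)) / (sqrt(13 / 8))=-30.20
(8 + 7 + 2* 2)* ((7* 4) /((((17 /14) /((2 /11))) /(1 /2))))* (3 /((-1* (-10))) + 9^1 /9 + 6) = 271852 /935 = 290.75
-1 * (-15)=15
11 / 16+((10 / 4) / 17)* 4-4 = -741 / 272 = -2.72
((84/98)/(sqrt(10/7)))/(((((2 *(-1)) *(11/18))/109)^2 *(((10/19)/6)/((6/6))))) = 164563731 *sqrt(70)/21175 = 65021.91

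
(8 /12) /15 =2 /45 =0.04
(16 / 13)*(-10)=-160 / 13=-12.31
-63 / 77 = -9 / 11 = -0.82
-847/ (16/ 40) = -4235/ 2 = -2117.50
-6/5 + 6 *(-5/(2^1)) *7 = -531/5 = -106.20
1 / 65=0.02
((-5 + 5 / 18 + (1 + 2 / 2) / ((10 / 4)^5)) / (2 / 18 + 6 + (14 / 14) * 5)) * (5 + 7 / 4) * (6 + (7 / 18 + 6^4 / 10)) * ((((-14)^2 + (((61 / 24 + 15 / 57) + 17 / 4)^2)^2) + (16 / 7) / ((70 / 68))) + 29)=-1050431.87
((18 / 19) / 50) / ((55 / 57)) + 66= 90777 / 1375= 66.02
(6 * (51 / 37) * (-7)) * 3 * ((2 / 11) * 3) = -38556 / 407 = -94.73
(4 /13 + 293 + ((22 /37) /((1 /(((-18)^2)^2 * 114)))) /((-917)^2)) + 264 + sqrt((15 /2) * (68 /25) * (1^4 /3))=sqrt(170) /5 + 228835547289 /404467609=568.38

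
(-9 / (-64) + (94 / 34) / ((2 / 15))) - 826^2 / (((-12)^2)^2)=-66245 / 5508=-12.03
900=900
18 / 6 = 3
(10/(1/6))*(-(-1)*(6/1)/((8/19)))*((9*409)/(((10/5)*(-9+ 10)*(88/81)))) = 254927655/176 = 1448452.59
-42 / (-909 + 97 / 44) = 1848 / 39899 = 0.05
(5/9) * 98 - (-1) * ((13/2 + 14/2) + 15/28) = 17257/252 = 68.48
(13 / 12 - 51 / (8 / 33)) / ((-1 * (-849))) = -5023 / 20376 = -0.25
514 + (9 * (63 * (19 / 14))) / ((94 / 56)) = 45704 / 47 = 972.43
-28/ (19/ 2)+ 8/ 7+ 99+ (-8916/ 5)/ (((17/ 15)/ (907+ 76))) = -3496787013/ 2261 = -1546566.57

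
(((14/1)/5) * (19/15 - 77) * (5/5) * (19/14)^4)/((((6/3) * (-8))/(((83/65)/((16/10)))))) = 767981653/21403200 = 35.88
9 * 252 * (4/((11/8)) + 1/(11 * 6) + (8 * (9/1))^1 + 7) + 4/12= 6131549/33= 185804.52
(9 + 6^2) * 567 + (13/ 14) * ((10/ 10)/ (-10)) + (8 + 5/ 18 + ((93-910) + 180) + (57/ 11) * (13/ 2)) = 345389353/ 13860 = 24919.87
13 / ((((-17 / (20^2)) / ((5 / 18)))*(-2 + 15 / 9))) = 13000 / 51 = 254.90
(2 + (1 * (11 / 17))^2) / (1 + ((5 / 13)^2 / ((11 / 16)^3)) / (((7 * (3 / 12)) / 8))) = 1100626527 / 1402046797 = 0.79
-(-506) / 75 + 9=1181 / 75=15.75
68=68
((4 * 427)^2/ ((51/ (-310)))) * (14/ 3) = -12660925760/ 153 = -82751148.76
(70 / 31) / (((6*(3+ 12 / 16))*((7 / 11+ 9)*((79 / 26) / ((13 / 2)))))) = 26026 / 1168173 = 0.02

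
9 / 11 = 0.82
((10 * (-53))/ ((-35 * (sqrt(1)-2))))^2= 11236/ 49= 229.31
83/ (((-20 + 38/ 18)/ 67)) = -50049/ 161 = -310.86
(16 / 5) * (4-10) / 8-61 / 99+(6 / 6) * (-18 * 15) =-135143 / 495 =-273.02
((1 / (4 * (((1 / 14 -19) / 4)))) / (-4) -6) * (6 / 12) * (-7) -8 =13731 / 1060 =12.95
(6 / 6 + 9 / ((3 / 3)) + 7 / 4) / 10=47 / 40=1.18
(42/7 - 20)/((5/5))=-14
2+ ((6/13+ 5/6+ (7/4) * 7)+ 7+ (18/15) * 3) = 20393/780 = 26.14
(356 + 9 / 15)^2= 3179089 / 25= 127163.56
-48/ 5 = -9.60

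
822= 822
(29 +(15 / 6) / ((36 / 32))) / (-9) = -281 / 81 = -3.47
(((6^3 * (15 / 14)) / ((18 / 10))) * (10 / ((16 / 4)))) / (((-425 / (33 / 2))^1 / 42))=-8910 / 17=-524.12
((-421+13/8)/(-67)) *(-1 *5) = -16775/536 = -31.30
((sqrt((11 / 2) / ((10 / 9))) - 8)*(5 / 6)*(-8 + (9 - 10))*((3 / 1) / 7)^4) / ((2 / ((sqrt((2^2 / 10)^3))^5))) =-11664*sqrt(22) / 187578125 + 62208*sqrt(10) / 187578125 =0.00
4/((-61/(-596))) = 2384/61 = 39.08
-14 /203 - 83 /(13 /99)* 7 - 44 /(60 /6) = -8348679 /1885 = -4429.01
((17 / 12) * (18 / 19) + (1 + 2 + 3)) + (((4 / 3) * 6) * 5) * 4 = 167.34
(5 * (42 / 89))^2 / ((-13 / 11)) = -485100 / 102973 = -4.71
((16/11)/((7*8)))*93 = 186/77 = 2.42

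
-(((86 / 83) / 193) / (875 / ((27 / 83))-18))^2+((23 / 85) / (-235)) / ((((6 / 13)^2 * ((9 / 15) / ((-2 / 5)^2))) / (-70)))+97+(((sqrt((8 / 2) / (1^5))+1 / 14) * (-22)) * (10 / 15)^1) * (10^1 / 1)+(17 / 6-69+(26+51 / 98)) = -8693984143784573364173421533 / 35290488539112299174270925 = -246.35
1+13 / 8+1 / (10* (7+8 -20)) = 521 / 200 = 2.60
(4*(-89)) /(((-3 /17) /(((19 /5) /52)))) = 28747 /195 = 147.42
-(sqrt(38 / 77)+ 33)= -33 - sqrt(2926) / 77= -33.70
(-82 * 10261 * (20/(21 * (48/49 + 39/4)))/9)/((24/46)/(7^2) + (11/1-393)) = 265512815120/12222167031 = 21.72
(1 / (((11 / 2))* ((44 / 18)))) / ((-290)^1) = -9 / 35090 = -0.00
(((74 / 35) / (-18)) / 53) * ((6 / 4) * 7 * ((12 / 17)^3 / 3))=-3552 / 1301945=-0.00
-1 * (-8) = 8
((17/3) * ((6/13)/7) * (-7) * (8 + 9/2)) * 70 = -29750/13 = -2288.46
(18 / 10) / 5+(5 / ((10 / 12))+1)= 184 / 25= 7.36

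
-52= -52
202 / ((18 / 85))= 8585 / 9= 953.89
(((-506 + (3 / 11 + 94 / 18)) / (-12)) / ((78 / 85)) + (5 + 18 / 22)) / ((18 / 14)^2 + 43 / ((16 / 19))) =465586828 / 478713807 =0.97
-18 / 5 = -3.60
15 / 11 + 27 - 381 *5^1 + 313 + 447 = -12283 / 11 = -1116.64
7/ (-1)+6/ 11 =-71/ 11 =-6.45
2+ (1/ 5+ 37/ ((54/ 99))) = 2101/ 30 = 70.03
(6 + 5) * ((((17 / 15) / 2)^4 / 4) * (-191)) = -175477621 / 3240000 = -54.16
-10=-10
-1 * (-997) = 997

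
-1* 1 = -1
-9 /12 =-0.75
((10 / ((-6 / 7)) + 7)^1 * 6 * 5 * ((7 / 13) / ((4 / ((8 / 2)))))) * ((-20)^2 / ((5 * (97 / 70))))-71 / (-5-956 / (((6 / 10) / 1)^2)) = -131409354221 / 30194645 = -4352.07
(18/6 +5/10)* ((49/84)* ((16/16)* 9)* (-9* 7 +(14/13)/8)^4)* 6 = 50361455337243561/29246464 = 1721967323.55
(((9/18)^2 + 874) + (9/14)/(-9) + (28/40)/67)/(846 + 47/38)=155797967/150994550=1.03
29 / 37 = 0.78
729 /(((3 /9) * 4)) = 2187 /4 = 546.75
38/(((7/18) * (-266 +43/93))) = -63612/172865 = -0.37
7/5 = 1.40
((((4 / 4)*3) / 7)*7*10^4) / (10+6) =1875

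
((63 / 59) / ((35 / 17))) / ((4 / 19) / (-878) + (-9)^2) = 1276173 / 199307605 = 0.01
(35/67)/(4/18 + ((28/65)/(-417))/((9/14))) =8538075/3605806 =2.37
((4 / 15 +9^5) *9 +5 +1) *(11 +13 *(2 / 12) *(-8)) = -16829231 / 5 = -3365846.20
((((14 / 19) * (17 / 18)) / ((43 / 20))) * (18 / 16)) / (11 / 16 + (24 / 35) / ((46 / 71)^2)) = 88131400 / 561770017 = 0.16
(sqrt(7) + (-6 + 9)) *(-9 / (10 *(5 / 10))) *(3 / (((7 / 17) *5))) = -1377 / 175- 459 *sqrt(7) / 175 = -14.81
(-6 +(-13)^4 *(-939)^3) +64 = -23646680638601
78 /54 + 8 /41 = 605 /369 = 1.64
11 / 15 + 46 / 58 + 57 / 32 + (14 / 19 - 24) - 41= -16121503 / 264480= -60.96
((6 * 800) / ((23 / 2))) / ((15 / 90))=57600 / 23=2504.35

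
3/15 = 1/5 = 0.20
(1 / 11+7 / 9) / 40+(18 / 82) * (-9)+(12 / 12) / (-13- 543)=-11034029 / 5642010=-1.96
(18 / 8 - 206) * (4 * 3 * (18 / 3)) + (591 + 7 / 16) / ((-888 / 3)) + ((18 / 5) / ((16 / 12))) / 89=-30921465499 / 2107520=-14671.97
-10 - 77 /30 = -377 /30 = -12.57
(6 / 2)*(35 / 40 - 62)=-1467 / 8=-183.38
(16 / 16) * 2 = 2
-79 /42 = -1.88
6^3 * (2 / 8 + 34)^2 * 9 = 4560867 / 2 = 2280433.50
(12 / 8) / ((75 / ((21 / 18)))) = 7 / 300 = 0.02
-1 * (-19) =19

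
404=404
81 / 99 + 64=713 / 11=64.82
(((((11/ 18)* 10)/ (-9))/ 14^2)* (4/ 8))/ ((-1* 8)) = 55/ 254016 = 0.00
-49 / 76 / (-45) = 49 / 3420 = 0.01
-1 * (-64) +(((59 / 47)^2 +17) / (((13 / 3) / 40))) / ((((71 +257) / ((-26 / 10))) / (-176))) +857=105080001 / 90569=1160.22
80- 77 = 3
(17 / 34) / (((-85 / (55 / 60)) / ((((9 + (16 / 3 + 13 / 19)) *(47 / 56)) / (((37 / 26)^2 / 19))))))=-9348911 / 14661990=-0.64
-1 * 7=-7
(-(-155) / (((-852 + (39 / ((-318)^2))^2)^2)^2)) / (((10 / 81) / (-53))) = -0.00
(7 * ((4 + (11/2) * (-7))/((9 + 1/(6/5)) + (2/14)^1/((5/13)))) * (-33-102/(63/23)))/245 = 101775/15001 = 6.78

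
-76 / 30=-38 / 15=-2.53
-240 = -240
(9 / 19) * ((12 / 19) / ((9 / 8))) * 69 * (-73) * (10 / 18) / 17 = -43.77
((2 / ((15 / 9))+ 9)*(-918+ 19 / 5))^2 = 54345400641 / 625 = 86952641.03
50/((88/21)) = 525/44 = 11.93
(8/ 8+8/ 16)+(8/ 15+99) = 3031/ 30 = 101.03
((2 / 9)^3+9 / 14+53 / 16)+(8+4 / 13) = 13027943 / 1061424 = 12.27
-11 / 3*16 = -176 / 3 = -58.67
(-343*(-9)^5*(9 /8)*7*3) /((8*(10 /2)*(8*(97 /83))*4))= 317721470409 /993280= 319871.00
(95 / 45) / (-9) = -19 / 81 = -0.23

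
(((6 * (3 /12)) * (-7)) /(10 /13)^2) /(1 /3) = -10647 /200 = -53.24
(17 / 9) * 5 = 85 / 9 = 9.44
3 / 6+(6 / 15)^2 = 33 / 50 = 0.66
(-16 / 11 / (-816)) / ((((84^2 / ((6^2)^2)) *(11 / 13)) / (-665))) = -0.26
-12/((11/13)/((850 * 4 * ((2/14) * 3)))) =-1591200/77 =-20664.94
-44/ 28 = -11/ 7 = -1.57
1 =1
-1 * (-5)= 5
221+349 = 570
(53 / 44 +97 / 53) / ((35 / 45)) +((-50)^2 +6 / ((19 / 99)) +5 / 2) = 112438859 / 44308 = 2537.66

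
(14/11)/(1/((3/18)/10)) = 0.02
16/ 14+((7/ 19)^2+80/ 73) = 438023/ 184471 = 2.37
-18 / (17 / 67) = -1206 / 17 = -70.94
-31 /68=-0.46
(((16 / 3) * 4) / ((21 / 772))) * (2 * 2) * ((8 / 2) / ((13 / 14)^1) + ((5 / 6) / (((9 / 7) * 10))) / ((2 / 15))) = 15835264 / 1053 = 15038.24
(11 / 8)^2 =1.89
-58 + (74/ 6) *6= 16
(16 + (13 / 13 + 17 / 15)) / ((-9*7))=-272 / 945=-0.29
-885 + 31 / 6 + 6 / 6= -5273 / 6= -878.83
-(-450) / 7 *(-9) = -4050 / 7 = -578.57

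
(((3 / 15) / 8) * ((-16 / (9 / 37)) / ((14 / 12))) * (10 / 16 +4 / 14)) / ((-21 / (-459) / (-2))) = 96237 / 1715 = 56.11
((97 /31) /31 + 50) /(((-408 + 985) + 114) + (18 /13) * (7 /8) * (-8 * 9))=625911 /7542889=0.08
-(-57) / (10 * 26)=57 / 260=0.22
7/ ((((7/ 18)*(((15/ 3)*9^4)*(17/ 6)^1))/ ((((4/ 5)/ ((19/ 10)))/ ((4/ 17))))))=8/ 23085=0.00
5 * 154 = 770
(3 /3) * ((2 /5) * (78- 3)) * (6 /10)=18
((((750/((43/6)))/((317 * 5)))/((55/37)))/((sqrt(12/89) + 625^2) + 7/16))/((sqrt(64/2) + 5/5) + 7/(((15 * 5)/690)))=47419200/(149941 * (20 * sqrt(2) + 327) * (32 * sqrt(267) + 556250623))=0.00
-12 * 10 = -120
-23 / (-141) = 23 / 141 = 0.16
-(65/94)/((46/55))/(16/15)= -53625/69184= -0.78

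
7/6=1.17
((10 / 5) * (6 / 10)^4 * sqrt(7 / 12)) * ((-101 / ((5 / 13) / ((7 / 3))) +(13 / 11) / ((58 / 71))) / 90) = -1.34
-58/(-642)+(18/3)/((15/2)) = 1429/1605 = 0.89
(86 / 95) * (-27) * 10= -244.42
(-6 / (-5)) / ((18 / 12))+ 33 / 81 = 163 / 135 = 1.21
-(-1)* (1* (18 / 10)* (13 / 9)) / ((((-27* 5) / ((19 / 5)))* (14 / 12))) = -494 / 7875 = -0.06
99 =99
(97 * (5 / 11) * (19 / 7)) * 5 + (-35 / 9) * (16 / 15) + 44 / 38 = 23518357 / 39501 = 595.39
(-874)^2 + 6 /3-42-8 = 763828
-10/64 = -5/32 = -0.16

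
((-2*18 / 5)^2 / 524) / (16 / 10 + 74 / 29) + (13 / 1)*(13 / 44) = 33525907 / 8674820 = 3.86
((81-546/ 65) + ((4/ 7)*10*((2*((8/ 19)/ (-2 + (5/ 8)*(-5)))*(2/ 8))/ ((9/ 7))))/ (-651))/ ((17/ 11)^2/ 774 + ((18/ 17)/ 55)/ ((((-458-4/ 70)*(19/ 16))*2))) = 24473071372552231/ 1034246356080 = 23662.71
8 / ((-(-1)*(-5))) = -8 / 5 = -1.60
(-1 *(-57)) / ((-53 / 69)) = -3933 / 53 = -74.21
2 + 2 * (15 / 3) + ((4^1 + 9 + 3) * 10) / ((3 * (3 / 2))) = 428 / 9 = 47.56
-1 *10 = -10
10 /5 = 2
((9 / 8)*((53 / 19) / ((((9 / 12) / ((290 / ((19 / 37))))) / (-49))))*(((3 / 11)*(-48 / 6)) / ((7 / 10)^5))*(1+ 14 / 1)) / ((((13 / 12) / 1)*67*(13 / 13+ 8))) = 40945680000000 / 1186348163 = 34514.05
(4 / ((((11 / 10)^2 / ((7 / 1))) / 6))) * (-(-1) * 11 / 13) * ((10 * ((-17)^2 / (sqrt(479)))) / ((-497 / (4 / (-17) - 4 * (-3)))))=-81600000 * sqrt(479) / 4863287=-367.22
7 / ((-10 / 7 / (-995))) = 9751 / 2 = 4875.50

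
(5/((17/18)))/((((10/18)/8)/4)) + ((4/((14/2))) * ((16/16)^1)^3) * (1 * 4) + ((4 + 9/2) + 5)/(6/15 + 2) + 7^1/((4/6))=307831/952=323.35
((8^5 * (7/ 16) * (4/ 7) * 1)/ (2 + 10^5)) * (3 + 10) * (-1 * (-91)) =692224/ 7143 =96.91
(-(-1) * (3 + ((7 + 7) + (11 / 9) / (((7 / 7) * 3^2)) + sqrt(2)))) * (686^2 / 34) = 235298 * sqrt(2) / 17 + 326593624 / 1377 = 256751.86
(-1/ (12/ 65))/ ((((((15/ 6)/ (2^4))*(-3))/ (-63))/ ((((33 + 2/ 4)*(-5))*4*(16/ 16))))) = 487760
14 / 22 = 7 / 11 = 0.64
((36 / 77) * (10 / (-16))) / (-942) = 15 / 48356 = 0.00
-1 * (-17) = 17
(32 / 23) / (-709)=-32 / 16307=-0.00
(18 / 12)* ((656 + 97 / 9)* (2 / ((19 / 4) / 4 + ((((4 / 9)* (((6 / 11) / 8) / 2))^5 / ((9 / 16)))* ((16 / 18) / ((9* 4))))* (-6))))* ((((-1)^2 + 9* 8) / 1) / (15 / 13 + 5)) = 18052799445626517 / 903440547245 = 19982.28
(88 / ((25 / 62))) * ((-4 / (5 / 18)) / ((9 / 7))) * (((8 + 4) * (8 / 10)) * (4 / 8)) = -7332864 / 625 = -11732.58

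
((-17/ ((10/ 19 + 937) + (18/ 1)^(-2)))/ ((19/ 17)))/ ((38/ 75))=-3511350/ 109657189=-0.03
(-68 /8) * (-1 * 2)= 17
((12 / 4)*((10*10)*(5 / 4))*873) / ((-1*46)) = -327375 / 46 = -7116.85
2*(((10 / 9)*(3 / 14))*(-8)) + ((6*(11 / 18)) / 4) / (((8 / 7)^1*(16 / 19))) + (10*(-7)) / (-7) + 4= 119809 / 10752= 11.14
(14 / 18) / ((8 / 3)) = 7 / 24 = 0.29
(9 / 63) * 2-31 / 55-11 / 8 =-1.65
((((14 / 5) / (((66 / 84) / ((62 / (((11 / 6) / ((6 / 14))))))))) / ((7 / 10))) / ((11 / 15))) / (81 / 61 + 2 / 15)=122536800 / 1779547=68.86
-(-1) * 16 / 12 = 4 / 3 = 1.33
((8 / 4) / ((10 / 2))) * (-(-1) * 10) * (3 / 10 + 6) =126 / 5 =25.20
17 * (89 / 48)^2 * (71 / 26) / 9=9560647 / 539136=17.73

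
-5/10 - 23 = -47/2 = -23.50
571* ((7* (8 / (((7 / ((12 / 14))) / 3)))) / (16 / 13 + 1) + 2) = 1300738 / 203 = 6407.58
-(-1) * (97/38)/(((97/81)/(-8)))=-324/19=-17.05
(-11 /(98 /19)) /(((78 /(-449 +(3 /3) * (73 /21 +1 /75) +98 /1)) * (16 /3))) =38130587 /21403200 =1.78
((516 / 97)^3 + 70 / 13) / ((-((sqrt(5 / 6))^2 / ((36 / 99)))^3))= -25573464916992 / 1973997614875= -12.96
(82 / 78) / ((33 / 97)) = 3977 / 1287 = 3.09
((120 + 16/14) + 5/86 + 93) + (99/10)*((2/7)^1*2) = 94539/430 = 219.86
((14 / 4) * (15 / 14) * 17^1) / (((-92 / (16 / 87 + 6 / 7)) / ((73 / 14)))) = -1966985 / 522928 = -3.76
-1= -1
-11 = -11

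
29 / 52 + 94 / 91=1.59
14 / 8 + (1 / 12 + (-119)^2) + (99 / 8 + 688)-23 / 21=2496835 / 168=14862.11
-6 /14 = -0.43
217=217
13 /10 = 1.30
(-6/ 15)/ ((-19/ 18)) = 36/ 95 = 0.38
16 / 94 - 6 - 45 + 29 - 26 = -2248 / 47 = -47.83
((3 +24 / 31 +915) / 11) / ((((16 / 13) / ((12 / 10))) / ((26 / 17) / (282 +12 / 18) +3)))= 12031608537 / 49158560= 244.75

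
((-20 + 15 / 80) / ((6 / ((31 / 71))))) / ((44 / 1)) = -9827 / 299904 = -0.03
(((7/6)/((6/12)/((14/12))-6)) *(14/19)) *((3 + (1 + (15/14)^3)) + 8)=-12101/5928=-2.04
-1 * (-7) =7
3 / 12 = 1 / 4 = 0.25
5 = 5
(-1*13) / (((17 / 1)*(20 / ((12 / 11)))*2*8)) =-39 / 14960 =-0.00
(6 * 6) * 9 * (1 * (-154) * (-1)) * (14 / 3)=232848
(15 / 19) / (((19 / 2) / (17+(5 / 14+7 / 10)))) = 3792 / 2527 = 1.50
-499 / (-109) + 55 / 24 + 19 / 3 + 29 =36801 / 872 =42.20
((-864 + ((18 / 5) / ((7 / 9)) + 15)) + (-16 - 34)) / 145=-31303 / 5075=-6.17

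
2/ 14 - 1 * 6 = -41/ 7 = -5.86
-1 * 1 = -1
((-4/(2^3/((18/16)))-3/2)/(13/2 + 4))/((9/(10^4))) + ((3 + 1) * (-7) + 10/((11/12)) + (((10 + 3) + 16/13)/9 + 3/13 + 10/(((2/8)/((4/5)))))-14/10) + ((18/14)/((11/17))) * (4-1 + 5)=-8425073/45045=-187.04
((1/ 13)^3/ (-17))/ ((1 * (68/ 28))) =-7/ 634933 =-0.00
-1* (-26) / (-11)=-26 / 11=-2.36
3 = 3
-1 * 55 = -55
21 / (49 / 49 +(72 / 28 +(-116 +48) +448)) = 49 / 895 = 0.05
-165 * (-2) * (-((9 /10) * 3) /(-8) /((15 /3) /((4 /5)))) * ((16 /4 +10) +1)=2673 /10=267.30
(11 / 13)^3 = 1331 / 2197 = 0.61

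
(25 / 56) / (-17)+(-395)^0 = 927 / 952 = 0.97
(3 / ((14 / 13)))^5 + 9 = 95064615 / 537824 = 176.76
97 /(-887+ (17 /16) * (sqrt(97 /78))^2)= -121056 /1105327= -0.11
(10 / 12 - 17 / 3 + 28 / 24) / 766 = -11 / 2298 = -0.00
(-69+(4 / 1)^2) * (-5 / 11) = 265 / 11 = 24.09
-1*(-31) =31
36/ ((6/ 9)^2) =81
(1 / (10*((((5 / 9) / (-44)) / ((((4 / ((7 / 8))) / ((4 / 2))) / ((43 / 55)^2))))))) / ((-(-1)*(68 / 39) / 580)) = -2167719840 / 220031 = -9851.88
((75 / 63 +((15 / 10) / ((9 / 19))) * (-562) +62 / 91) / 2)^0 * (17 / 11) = 17 / 11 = 1.55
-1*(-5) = 5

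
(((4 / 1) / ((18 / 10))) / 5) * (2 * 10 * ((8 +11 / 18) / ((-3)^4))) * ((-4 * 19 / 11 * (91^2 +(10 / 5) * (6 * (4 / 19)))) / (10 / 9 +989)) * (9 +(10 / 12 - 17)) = 83918748400 / 214371927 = 391.46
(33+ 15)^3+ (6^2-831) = 109797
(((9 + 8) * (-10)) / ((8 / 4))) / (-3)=85 / 3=28.33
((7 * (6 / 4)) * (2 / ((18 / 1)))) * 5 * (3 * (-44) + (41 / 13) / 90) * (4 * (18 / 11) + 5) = -137260711 / 15444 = -8887.64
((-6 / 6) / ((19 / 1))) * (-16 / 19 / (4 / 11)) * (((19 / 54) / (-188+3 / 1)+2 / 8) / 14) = 54527 / 25244730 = 0.00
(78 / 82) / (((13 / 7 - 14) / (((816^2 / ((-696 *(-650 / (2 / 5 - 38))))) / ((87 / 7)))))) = 7516992 / 21550625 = 0.35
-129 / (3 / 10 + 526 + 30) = -1290 / 5563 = -0.23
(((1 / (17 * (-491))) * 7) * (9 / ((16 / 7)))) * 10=-2205 / 66776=-0.03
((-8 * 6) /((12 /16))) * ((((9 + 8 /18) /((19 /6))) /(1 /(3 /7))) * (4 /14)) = -21760 /931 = -23.37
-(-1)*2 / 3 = 0.67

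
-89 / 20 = -4.45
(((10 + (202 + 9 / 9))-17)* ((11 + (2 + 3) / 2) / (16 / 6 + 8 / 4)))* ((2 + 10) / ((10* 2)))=340.20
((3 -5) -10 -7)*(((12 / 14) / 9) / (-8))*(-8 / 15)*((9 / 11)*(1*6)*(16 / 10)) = -0.95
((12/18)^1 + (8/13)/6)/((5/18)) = 36/13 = 2.77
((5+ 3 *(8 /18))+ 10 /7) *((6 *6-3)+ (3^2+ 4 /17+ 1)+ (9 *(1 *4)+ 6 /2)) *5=379790 /119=3191.51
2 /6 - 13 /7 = -1.52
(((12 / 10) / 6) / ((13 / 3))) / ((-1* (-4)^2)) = -3 / 1040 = -0.00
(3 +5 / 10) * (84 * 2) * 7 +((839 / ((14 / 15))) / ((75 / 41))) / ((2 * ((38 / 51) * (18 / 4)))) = 33430463 / 7980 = 4189.28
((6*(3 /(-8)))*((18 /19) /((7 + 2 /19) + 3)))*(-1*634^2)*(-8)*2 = -2713203 /2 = -1356601.50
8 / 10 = 0.80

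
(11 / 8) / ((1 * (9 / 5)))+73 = 5311 / 72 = 73.76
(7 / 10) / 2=7 / 20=0.35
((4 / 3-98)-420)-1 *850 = -1366.67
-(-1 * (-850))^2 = -722500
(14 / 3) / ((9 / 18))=28 / 3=9.33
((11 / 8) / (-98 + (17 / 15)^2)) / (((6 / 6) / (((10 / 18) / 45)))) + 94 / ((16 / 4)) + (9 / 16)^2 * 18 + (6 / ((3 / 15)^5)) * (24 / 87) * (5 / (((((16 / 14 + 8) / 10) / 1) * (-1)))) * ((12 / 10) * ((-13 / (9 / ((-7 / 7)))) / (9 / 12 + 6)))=-15778334151769 / 2180974464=-7234.53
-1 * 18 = -18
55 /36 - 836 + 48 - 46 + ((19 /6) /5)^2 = -187216 /225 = -832.07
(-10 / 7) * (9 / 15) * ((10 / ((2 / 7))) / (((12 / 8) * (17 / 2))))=-40 / 17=-2.35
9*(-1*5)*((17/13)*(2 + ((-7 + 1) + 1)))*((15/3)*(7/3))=26775/13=2059.62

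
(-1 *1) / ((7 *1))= -1 / 7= -0.14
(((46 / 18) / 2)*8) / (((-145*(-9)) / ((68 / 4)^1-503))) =-552 / 145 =-3.81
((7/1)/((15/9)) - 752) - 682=-7149/5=-1429.80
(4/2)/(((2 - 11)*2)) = -1/9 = -0.11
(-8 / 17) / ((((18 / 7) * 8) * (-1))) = 7 / 306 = 0.02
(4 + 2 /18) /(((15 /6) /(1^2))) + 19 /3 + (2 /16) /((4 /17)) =12253 /1440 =8.51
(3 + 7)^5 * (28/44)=700000/11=63636.36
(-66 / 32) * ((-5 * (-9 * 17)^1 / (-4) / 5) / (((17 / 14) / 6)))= 6237 / 16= 389.81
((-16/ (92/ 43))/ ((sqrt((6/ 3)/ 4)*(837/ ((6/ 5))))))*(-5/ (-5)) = -344*sqrt(2)/ 32085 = -0.02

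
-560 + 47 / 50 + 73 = -486.06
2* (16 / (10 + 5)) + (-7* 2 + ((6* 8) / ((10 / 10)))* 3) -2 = 1952 / 15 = 130.13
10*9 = 90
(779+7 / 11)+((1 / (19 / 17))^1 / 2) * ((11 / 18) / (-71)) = 416482807 / 534204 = 779.63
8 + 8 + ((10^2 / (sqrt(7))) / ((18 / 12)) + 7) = 23 + 200 * sqrt(7) / 21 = 48.20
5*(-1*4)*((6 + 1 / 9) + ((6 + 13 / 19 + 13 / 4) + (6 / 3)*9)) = -116435 / 171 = -680.91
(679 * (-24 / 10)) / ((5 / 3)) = -977.76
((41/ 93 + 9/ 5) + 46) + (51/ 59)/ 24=10595809/ 219480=48.28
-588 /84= -7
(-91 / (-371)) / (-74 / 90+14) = 585 / 31429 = 0.02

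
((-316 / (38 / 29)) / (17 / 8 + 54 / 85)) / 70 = -311576 / 249641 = -1.25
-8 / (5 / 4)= -32 / 5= -6.40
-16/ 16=-1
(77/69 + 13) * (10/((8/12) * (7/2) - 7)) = -4870/161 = -30.25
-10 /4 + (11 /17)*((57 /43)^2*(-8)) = -728989 /62866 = -11.60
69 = 69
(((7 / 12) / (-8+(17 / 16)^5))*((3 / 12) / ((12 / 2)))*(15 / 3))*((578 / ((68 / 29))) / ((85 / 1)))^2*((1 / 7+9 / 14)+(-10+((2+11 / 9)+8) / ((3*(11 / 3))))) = 39121866752 / 31045785705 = 1.26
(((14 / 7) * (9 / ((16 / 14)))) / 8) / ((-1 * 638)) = -63 / 20416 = -0.00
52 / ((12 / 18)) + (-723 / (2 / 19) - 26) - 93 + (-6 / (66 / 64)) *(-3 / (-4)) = -152105 / 22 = -6913.86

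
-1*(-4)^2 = -16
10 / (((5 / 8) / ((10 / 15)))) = 10.67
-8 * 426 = -3408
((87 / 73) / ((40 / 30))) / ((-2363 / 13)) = -3393 / 689996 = -0.00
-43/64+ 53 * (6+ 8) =47445/64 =741.33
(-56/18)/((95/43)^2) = -51772/81225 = -0.64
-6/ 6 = -1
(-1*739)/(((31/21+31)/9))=-139671/682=-204.80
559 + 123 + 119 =801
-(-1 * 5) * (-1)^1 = -5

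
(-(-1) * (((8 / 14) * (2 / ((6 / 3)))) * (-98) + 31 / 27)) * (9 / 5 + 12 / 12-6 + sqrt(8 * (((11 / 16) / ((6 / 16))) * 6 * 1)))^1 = 23696 / 135-2962 * sqrt(22) / 27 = -339.03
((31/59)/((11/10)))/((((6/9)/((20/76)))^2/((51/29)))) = 1778625/13588762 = 0.13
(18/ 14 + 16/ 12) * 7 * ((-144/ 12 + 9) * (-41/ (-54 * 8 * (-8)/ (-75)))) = -56375/ 1152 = -48.94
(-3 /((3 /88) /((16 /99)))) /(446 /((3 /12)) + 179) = -128 /17667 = -0.01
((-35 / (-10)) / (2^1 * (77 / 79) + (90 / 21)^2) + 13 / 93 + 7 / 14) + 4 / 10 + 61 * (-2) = -8834524373 / 73140780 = -120.79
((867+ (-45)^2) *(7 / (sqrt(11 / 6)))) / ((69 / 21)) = 141708 *sqrt(66) / 253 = 4550.36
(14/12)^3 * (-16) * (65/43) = -44590/1161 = -38.41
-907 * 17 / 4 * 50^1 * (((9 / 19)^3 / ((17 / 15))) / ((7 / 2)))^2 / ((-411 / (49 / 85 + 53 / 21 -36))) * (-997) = 7055502197456578500 / 638901835286519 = 11043.17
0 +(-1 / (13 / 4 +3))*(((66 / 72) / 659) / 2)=-0.00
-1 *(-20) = 20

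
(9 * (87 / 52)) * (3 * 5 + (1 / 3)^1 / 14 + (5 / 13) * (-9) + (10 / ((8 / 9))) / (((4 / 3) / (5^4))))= 6025153419 / 75712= 79579.90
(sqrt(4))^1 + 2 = 4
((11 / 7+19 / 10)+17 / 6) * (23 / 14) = 7613 / 735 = 10.36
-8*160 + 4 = -1276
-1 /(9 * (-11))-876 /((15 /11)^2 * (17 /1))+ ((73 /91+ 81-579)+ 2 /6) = -2008470421 /3828825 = -524.57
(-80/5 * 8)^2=16384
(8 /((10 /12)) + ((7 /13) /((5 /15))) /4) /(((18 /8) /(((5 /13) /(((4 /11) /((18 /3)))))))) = 9537 /338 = 28.22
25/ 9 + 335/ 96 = 1805/ 288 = 6.27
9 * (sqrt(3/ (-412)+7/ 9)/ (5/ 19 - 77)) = -19 * sqrt(294271)/ 100116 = -0.10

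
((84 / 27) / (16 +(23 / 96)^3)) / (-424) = -344064 / 750900979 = -0.00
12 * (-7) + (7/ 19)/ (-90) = -143647/ 1710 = -84.00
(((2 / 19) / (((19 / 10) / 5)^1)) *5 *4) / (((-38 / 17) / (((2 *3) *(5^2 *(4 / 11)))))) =-10200000 / 75449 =-135.19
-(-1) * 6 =6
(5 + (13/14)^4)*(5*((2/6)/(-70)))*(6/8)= -220641/2151296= -0.10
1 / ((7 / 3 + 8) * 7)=3 / 217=0.01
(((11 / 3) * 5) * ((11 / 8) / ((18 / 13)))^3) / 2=160831385 / 17915904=8.98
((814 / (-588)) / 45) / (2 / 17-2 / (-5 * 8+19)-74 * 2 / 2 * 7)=6919 / 116455500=0.00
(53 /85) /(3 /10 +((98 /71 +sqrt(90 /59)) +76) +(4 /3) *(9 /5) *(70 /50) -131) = -131254230230 /10510196713449 -133586500 *sqrt(590) /10510196713449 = -0.01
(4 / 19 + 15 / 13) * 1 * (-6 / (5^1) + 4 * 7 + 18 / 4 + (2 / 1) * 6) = 145921 / 2470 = 59.08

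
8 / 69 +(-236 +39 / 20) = -322829 / 1380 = -233.93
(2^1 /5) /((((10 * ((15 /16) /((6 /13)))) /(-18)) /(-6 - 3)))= 5184 /1625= 3.19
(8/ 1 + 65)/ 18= 4.06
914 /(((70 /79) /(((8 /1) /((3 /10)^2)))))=91690.16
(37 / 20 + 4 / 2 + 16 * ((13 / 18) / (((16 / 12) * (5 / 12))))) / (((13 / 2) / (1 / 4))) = 493 / 520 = 0.95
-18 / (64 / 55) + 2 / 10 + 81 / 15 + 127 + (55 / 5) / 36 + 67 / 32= 43031 / 360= 119.53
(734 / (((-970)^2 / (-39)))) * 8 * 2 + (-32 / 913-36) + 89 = 52.48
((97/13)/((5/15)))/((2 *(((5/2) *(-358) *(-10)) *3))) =97/232700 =0.00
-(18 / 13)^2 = -324 / 169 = -1.92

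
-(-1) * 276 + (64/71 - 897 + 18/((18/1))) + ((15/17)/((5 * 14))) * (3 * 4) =-5229486/8449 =-618.95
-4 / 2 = -2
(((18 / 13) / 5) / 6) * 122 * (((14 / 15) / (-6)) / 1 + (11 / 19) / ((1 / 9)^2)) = 375028 / 1425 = 263.18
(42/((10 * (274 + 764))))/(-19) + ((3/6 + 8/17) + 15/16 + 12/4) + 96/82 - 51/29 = 22961636417/5315210480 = 4.32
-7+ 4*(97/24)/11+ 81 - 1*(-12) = 5773/66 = 87.47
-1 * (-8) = 8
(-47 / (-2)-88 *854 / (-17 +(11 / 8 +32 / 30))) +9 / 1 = 18150035 / 3494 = 5194.63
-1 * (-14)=14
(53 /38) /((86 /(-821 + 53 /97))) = -1054488 /79249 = -13.31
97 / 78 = 1.24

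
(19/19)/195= 0.01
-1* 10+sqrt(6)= -10+sqrt(6)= -7.55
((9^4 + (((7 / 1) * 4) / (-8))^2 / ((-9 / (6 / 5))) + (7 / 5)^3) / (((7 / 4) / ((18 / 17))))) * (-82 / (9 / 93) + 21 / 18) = -49973753782 / 14875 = -3359580.09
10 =10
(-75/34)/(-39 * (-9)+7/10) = -375/59789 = -0.01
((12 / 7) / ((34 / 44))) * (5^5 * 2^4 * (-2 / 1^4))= -26400000 / 119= -221848.74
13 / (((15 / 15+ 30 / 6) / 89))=1157 / 6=192.83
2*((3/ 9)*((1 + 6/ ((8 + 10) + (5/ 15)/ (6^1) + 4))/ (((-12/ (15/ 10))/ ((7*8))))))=-7070/ 1191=-5.94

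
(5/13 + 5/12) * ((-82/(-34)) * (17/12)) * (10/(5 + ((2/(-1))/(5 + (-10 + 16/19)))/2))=2024375/387504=5.22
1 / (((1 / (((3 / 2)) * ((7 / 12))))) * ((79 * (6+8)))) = 1 / 1264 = 0.00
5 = 5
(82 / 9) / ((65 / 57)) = 1558 / 195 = 7.99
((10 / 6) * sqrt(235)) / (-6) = -5 * sqrt(235) / 18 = -4.26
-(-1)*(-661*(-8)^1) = 5288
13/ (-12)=-13/ 12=-1.08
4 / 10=2 / 5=0.40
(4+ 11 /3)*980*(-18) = -135240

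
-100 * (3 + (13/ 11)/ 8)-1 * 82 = -8729/ 22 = -396.77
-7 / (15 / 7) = -49 / 15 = -3.27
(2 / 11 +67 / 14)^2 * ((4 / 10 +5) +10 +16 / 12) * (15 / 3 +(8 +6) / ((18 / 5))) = 21761700 / 5929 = 3670.38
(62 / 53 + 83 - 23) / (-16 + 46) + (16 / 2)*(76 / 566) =700423 / 224985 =3.11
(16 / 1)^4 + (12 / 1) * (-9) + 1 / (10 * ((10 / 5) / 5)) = 261713 / 4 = 65428.25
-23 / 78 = -0.29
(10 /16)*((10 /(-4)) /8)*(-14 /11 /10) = 0.02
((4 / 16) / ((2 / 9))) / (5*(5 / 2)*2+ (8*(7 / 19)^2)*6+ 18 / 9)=1083 / 32264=0.03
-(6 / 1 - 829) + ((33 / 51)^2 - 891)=-19531 / 289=-67.58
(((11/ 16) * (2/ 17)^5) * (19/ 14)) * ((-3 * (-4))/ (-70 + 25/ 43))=-35948/ 9889304005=-0.00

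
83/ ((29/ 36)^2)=107568/ 841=127.90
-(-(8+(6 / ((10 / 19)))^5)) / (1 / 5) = 601717057 / 625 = 962747.29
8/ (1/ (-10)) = -80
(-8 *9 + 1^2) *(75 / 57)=-1775 / 19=-93.42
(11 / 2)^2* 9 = 1089 / 4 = 272.25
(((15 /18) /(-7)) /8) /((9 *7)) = -5 /21168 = -0.00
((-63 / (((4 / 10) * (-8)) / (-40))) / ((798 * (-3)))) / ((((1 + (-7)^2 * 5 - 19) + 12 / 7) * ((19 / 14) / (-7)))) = -8575 / 1155922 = -0.01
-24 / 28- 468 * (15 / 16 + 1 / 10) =-68097 / 140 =-486.41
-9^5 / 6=-19683 / 2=-9841.50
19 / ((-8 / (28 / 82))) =-0.81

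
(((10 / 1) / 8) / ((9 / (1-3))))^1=-5 / 18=-0.28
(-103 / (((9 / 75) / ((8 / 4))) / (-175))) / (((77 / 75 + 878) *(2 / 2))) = 22531250 / 65927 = 341.76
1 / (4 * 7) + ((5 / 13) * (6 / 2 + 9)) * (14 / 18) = 3959 / 1092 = 3.63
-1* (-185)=185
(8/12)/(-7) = -2/21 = -0.10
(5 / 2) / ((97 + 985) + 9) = 5 / 2182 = 0.00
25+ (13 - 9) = 29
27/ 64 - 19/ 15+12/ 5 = 1.56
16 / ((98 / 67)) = 536 / 49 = 10.94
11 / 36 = 0.31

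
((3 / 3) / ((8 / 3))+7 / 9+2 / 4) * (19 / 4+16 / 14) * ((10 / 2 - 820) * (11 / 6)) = -14552.56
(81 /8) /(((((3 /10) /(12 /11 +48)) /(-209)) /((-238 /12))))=13735575 /2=6867787.50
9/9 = 1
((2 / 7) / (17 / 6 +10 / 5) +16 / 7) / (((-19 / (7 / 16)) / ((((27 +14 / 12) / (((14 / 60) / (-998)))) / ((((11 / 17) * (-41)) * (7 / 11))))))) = -121858295 / 316274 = -385.29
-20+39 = 19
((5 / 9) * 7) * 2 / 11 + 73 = 7297 / 99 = 73.71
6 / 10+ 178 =893 / 5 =178.60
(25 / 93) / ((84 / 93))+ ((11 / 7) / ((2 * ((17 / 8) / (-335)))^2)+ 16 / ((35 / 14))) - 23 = 1183117217 / 121380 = 9747.22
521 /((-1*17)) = -521 /17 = -30.65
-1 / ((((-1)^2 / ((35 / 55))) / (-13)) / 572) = 4732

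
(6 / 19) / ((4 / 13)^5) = 1113879 / 9728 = 114.50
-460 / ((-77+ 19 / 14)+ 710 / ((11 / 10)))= -70840 / 87751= -0.81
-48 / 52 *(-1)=12 / 13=0.92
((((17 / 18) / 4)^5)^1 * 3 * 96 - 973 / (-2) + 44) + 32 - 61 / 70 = 132114541843 / 235146240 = 561.84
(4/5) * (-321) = -1284/5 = -256.80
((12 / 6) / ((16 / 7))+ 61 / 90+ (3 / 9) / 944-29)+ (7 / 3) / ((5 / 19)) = -789287 / 42480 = -18.58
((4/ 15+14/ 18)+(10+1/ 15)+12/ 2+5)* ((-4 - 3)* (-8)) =11144/ 9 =1238.22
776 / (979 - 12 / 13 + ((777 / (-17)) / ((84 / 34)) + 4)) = 20176 / 25053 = 0.81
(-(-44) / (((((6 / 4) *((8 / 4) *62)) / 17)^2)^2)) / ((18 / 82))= 37667971 / 2692987236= 0.01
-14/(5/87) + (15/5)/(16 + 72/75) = -516057/2120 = -243.42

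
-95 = -95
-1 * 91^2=-8281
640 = 640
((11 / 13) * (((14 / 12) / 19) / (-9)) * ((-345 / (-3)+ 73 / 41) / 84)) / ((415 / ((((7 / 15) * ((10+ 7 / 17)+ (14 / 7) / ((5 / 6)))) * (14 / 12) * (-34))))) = 456533 / 99537750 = 0.00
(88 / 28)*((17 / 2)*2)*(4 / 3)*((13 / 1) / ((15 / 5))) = 19448 / 63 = 308.70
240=240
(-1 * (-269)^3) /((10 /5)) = 19465109 /2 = 9732554.50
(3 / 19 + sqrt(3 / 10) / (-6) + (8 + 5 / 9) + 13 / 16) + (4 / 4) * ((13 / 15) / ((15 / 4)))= 222461 / 22800 - sqrt(30) / 60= 9.67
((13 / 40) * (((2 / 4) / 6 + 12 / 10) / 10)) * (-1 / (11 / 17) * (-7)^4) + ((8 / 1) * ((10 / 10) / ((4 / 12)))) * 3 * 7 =8381653 / 24000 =349.24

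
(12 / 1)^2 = 144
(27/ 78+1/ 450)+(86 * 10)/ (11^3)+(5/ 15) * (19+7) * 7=240057739/ 3893175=61.66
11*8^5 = 360448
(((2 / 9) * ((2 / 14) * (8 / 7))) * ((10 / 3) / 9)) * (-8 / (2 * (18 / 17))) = -5440 / 107163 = -0.05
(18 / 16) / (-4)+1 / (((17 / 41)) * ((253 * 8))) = -38545 / 137632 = -0.28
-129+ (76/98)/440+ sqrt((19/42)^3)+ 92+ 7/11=-391981/10780+ 19 * sqrt(798)/1764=-36.06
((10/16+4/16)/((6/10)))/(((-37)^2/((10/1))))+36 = 591583/16428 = 36.01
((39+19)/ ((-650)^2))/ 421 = 29/ 88936250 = 0.00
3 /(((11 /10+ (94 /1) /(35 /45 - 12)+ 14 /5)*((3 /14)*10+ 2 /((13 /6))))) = -91910 /420453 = -0.22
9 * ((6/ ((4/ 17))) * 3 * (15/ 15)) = 1377/ 2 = 688.50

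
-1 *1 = -1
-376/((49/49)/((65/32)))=-763.75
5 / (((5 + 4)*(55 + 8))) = 5 / 567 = 0.01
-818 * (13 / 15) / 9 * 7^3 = -3647462 / 135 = -27018.24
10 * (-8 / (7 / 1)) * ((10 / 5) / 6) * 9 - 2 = -36.29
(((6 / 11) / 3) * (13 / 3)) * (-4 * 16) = -1664 / 33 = -50.42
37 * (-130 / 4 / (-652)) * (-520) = -156325 / 163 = -959.05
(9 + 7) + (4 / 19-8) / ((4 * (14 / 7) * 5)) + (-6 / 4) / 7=10368 / 665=15.59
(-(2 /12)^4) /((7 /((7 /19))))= -1 /24624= -0.00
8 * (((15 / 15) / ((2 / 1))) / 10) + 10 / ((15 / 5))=56 / 15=3.73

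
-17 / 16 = -1.06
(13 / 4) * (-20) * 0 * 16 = 0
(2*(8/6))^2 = 64/9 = 7.11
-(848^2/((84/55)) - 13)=-9887407/21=-470828.90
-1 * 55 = -55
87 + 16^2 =343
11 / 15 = 0.73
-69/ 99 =-23/ 33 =-0.70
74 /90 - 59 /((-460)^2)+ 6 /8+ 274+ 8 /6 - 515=-453427591 /1904400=-238.09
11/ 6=1.83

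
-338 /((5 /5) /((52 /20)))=-878.80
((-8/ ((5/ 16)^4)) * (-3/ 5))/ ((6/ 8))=2097152/ 3125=671.09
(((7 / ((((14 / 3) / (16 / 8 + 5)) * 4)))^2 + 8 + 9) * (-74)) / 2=-56573 / 64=-883.95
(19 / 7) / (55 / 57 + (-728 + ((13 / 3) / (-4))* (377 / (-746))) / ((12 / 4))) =-9695016 / 862670095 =-0.01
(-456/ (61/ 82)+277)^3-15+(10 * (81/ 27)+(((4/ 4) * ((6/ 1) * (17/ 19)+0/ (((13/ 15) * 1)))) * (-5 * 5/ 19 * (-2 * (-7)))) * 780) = -3114104310066260/ 81940141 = -38004624.74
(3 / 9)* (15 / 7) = 5 / 7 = 0.71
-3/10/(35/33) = -99/350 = -0.28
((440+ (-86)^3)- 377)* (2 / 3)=-1271986 / 3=-423995.33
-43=-43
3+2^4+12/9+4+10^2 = 373/3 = 124.33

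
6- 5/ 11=61/ 11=5.55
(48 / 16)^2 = 9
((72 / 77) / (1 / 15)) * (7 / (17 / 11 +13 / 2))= 720 / 59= 12.20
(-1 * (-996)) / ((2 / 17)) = 8466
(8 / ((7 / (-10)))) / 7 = -80 / 49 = -1.63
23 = 23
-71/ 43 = -1.65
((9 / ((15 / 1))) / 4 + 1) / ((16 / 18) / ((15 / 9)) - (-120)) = 0.01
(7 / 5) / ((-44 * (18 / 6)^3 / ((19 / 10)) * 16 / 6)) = -133 / 158400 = -0.00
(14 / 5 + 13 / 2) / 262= 0.04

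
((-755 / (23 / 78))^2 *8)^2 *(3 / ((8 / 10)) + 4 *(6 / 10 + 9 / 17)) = 108187489035769864032000 / 4757297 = 22741377937044894.20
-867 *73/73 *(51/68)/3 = -867/4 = -216.75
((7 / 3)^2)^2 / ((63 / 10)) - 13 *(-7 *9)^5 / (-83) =-9405320833321 / 60507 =-155441863.48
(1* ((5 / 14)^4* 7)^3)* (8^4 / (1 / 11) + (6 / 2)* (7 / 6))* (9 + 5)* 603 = 561861.74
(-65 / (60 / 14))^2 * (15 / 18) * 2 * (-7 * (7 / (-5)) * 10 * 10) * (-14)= -142019150 / 27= -5259968.52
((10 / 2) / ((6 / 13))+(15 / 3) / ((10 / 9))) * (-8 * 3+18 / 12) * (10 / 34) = -101.47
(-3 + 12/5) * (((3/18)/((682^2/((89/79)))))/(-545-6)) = 89/202463825960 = 0.00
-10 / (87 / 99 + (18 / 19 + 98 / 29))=-181830 / 94651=-1.92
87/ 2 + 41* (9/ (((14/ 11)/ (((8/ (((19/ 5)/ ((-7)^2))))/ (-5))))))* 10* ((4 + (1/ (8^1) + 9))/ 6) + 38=-2484589/ 19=-130767.84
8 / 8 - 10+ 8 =-1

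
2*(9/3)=6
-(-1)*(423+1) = 424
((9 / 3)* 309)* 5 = 4635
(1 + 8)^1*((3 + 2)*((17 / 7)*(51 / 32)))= 39015 / 224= 174.17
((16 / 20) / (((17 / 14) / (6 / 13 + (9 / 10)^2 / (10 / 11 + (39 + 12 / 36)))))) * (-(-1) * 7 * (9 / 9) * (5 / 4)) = 40745901 / 14674400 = 2.78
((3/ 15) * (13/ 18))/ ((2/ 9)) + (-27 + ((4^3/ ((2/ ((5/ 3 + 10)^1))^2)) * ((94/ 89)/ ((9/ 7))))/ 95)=-20596517/ 2739420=-7.52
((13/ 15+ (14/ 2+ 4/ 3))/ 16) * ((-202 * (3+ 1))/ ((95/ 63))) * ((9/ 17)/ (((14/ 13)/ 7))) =-17122833/ 16150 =-1060.24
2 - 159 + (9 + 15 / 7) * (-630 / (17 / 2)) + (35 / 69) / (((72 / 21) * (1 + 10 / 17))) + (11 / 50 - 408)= -26424430303 / 19002600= -1390.57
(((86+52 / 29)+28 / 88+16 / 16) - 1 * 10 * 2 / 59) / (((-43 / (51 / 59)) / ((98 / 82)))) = -8350575933 / 3915407914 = -2.13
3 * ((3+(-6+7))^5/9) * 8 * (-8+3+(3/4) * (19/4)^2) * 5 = 488320/3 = 162773.33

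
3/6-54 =-107/2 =-53.50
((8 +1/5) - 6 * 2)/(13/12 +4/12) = -228/85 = -2.68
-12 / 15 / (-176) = 1 / 220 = 0.00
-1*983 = -983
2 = 2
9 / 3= 3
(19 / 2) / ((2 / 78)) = 741 / 2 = 370.50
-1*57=-57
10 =10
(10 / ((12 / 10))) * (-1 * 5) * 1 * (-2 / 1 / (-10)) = -25 / 3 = -8.33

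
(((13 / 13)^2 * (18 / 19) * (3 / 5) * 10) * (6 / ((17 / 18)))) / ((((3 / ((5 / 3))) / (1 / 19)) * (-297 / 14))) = -3360 / 67507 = -0.05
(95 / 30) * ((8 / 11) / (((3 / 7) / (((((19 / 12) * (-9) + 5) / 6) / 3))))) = -2.76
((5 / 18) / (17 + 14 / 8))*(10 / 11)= 0.01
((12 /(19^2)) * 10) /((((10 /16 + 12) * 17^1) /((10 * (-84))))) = -806400 /619837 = -1.30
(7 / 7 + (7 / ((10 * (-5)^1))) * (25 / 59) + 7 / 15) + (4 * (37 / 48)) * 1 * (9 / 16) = 177947 / 56640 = 3.14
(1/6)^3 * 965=965/216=4.47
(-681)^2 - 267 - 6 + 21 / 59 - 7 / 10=273457717 / 590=463487.66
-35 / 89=-0.39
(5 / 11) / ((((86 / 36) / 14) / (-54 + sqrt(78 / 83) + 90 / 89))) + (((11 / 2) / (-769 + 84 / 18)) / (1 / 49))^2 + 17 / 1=-109810751976523 / 885358677412 + 1260 * sqrt(6474) / 39259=-121.45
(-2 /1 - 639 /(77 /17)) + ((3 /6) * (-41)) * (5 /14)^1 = -46323 /308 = -150.40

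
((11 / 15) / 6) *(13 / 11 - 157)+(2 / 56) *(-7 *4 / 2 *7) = -2029 / 90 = -22.54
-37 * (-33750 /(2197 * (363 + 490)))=1248750 /1874041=0.67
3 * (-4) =-12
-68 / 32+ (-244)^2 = 476271 / 8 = 59533.88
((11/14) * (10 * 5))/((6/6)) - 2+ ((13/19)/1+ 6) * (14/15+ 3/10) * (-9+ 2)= -81481/3990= -20.42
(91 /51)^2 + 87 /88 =955015 /228888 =4.17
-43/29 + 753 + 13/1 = 22171/29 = 764.52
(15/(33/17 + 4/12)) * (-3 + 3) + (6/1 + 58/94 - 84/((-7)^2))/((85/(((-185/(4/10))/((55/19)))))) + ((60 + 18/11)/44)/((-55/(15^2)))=-111263917/7444283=-14.95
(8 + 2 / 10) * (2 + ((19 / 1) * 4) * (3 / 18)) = 1804 / 15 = 120.27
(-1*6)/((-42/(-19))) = -19/7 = -2.71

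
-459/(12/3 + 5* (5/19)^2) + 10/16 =-104.98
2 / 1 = 2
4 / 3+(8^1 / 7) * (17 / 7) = 604 / 147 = 4.11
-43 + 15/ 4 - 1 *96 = -541/ 4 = -135.25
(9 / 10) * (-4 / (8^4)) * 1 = -0.00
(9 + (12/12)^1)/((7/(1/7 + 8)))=570/49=11.63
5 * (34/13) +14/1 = 27.08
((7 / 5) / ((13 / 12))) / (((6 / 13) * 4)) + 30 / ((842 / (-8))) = 1747 / 4210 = 0.41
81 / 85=0.95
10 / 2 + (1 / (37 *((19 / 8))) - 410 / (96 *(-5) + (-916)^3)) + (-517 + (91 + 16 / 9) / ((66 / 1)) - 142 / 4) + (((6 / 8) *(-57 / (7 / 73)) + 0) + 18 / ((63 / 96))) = -541698739231064999 / 561650966963856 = -964.48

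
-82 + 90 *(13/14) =11/7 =1.57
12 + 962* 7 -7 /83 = 559911 /83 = 6745.92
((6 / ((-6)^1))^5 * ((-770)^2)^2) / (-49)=7174090000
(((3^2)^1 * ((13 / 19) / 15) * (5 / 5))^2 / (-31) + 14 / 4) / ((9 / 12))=3910766 / 839325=4.66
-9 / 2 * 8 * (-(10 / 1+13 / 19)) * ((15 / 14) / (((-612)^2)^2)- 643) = -12207351232451951 / 49358906496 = -247318.11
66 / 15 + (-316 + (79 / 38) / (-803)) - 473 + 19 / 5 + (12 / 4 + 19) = -115770511 / 152570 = -758.80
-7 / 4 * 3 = -5.25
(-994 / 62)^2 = 247009 / 961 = 257.03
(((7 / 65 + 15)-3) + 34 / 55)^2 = 82791801 / 511225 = 161.95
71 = 71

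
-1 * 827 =-827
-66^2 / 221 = -4356 / 221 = -19.71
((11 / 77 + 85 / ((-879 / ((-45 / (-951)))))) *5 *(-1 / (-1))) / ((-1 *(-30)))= 44953 / 1950501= 0.02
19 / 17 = 1.12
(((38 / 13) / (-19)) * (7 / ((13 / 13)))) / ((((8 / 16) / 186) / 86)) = -447888 / 13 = -34452.92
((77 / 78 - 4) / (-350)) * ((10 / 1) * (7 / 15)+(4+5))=1927 / 16380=0.12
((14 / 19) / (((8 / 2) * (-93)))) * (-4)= 14 / 1767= 0.01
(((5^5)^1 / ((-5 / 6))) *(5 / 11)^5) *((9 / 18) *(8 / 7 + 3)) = -169921875 / 1127357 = -150.73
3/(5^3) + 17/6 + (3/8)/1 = 3.23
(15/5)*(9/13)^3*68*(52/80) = 37179/845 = 44.00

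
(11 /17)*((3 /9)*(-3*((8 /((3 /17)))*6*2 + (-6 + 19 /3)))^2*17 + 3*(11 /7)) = 3490696990 /357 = 9777862.72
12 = 12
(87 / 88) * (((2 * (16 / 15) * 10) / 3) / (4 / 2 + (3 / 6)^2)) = 928 / 297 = 3.12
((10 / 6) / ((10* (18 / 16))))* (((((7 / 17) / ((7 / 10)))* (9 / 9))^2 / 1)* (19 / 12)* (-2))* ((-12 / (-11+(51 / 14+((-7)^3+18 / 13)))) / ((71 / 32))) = -88524800 / 35187027669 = -0.00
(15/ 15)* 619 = 619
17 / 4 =4.25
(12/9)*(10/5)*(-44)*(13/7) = -4576/21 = -217.90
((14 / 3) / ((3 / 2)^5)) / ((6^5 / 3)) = 14 / 59049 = 0.00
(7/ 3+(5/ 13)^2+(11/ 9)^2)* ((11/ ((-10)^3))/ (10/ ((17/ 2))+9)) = -2035121/ 473639400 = -0.00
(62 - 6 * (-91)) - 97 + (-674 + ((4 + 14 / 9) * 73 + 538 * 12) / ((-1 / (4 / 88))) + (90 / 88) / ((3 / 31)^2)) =-144811 / 396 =-365.68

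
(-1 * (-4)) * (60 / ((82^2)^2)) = 15 / 2825761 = 0.00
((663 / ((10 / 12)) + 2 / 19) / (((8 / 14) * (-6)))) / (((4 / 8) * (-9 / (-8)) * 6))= -529144 / 7695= -68.76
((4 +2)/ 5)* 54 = 324/ 5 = 64.80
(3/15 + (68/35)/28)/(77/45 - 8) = -594/13867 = -0.04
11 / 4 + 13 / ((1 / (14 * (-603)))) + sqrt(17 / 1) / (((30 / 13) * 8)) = -109743.03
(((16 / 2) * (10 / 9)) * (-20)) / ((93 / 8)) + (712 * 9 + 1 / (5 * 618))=5511217159 / 862110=6392.71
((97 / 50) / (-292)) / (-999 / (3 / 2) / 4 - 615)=97 / 11409900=0.00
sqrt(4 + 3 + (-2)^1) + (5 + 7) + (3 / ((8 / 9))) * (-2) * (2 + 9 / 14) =-327 / 56 + sqrt(5) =-3.60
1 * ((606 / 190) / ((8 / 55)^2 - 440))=-183315 / 25287784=-0.01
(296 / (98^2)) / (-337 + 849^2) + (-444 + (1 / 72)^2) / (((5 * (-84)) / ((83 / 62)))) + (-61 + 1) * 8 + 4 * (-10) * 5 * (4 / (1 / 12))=-113584800785340401 / 11269915679232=-10078.58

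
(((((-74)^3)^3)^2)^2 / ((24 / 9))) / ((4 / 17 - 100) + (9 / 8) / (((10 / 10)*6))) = -1999595183945108139544839211921205167473056257222389880559572145405952 / 27085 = -73826663612520145451166300000000000000000000000000000000000000000.00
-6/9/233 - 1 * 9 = -6293/699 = -9.00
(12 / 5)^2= 144 / 25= 5.76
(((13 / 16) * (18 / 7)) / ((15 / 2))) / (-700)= -39 / 98000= -0.00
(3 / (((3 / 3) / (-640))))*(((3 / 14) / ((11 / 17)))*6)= -293760 / 77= -3815.06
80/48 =5/3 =1.67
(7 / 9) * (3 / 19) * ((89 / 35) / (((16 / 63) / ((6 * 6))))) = 16821 / 380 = 44.27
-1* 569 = -569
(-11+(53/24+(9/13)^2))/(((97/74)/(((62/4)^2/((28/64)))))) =-1198804255/344253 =-3482.33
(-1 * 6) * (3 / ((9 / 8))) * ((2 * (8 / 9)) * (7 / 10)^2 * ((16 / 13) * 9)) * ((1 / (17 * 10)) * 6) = -150528 / 27625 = -5.45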